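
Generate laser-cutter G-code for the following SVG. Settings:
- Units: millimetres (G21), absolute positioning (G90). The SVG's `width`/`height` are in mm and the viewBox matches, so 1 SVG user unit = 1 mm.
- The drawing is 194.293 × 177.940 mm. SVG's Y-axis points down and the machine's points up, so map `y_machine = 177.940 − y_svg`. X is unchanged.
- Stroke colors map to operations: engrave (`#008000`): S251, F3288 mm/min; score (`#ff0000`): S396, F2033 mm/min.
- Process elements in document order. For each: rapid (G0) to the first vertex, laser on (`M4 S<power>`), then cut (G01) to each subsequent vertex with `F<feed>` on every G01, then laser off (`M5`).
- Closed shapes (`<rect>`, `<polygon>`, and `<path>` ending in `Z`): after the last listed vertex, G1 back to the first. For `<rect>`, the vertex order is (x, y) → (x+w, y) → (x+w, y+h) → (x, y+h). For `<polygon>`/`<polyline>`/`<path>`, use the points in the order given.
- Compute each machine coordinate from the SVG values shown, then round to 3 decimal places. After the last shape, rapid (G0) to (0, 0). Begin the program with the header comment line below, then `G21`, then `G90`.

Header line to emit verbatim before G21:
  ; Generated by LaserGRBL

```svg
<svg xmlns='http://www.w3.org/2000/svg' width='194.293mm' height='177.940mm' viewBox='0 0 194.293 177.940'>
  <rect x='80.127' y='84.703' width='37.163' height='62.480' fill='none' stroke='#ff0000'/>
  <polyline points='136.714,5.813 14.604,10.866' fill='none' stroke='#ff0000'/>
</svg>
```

; Generated by LaserGRBL
G21
G90
G0 X80.127 Y93.237
M4 S396
G01 X117.290 Y93.237 F2033
G01 X117.290 Y30.757 F2033
G01 X80.127 Y30.757 F2033
G01 X80.127 Y93.237 F2033
M5
G0 X136.714 Y172.127
M4 S396
G01 X14.604 Y167.074 F2033
M5
G0 X0.000 Y0.000

Since the viewBox matches the mm dimensions, user units are millimetres directly. The only transform is the Y-flip y_m = 177.940 − y_svg.

Shape 1 is a rectangle drawn with `<rect>`. Its stroke #ff0000 means score at S396, F2033. After flipping Y the toolpath is (80.127,93.237) → (117.290,93.237) → (117.290,30.757) → (80.127,30.757) → (80.127,93.237), returning to the start.

Shape 2 is a line segment drawn with `<polyline>`. Its stroke #ff0000 means score at S396, F2033. After flipping Y the toolpath is (136.714,172.127) → (14.604,167.074).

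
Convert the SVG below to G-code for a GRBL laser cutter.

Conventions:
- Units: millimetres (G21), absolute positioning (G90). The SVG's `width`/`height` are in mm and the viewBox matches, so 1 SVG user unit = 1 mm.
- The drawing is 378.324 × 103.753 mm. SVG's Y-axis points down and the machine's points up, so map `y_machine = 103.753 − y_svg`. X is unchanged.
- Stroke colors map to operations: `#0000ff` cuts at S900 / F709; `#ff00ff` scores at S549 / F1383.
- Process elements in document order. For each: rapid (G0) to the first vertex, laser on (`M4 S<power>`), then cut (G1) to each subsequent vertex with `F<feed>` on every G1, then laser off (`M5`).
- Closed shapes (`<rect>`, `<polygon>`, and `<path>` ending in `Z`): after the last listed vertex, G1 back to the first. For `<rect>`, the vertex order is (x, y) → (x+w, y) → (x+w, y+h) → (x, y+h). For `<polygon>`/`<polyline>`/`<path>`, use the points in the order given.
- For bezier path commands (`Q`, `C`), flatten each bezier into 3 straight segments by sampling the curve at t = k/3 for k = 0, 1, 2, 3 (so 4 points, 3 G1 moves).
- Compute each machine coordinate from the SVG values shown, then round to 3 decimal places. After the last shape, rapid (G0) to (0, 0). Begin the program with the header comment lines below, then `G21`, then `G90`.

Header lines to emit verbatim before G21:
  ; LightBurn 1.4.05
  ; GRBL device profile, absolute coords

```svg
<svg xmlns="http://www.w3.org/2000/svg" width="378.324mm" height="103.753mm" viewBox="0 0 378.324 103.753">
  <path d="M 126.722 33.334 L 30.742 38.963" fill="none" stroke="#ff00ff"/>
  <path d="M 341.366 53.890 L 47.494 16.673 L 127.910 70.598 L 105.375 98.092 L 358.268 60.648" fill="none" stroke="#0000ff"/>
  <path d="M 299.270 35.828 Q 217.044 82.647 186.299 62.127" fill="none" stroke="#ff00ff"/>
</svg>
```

; LightBurn 1.4.05
; GRBL device profile, absolute coords
G21
G90
G0 X126.722 Y70.419
M4 S549
G1 X30.742 Y64.790 F1383
M5
G0 X341.366 Y49.863
M4 S900
G1 X47.494 Y87.080 F709
G1 X127.910 Y33.155 F709
G1 X105.375 Y5.661 F709
G1 X358.268 Y43.105 F709
M5
G0 X299.270 Y67.925
M4 S549
G1 X250.173 Y44.194 F1383
G1 X212.516 Y35.428 F1383
G1 X186.299 Y41.626 F1383
M5
G0 X0.000 Y0.000

Since the viewBox matches the mm dimensions, user units are millimetres directly. The only transform is the Y-flip y_m = 103.753 − y_svg.

Shape 1 is a line segment drawn with `<path>`. Its stroke #ff00ff means score at S549, F1383. After flipping Y the toolpath is (126.722,70.419) → (30.742,64.790).

Shape 2 is a open polyline drawn with `<path>`. Its stroke #0000ff means cut at S900, F709. After flipping Y the toolpath is (341.366,49.863) → (47.494,87.080) → (127.910,33.155) → (105.375,5.661) → (358.268,43.105).

Shape 3 is a quadratic bezier drawn with `<path>`. Its stroke #ff00ff means score at S549, F1383. After flipping Y the toolpath is (299.270,67.925) → (250.173,44.194) → (212.516,35.428) → (186.299,41.626).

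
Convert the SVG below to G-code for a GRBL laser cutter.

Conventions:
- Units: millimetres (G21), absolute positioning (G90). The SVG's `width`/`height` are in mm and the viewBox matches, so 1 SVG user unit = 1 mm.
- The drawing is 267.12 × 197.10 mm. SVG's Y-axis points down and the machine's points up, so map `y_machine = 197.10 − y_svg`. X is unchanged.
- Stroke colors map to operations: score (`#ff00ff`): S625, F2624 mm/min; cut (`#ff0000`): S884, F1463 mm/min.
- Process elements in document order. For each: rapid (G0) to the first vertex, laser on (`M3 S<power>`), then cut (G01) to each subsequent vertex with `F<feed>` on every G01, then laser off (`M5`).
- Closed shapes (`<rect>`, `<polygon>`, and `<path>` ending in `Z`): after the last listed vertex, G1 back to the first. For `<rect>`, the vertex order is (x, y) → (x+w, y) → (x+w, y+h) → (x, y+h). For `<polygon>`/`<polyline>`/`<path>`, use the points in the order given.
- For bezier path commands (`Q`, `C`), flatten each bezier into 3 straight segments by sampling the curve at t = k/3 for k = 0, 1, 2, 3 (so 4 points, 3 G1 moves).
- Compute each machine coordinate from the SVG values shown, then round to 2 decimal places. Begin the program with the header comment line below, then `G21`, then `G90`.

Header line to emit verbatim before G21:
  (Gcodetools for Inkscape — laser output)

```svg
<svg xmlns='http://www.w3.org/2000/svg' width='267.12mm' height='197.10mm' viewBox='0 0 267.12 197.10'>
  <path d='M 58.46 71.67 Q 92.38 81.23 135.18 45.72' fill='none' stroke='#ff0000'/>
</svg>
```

viewBox `0 0 267.12 197.10` with mm width/height → 1 unit = 1 mm. Flip: y_m = 197.10 − y_svg.

**Shape 1** — `<path>` quadratic bezier, stroke `#ff0000` → cut (S884, F1463). Control points (SVG): P0=(58.46,71.67), P1=(92.38,81.23), P2=(135.18,45.72); sampled at t=k/3. Machine vertices: (58.46,125.43) → (82.06,124.06) → (107.63,132.71) → (135.18,151.38). Open path.

(Gcodetools for Inkscape — laser output)
G21
G90
G0 X58.46 Y125.43
M3 S884
G01 X82.06 Y124.06 F1463
G01 X107.63 Y132.71 F1463
G01 X135.18 Y151.38 F1463
M5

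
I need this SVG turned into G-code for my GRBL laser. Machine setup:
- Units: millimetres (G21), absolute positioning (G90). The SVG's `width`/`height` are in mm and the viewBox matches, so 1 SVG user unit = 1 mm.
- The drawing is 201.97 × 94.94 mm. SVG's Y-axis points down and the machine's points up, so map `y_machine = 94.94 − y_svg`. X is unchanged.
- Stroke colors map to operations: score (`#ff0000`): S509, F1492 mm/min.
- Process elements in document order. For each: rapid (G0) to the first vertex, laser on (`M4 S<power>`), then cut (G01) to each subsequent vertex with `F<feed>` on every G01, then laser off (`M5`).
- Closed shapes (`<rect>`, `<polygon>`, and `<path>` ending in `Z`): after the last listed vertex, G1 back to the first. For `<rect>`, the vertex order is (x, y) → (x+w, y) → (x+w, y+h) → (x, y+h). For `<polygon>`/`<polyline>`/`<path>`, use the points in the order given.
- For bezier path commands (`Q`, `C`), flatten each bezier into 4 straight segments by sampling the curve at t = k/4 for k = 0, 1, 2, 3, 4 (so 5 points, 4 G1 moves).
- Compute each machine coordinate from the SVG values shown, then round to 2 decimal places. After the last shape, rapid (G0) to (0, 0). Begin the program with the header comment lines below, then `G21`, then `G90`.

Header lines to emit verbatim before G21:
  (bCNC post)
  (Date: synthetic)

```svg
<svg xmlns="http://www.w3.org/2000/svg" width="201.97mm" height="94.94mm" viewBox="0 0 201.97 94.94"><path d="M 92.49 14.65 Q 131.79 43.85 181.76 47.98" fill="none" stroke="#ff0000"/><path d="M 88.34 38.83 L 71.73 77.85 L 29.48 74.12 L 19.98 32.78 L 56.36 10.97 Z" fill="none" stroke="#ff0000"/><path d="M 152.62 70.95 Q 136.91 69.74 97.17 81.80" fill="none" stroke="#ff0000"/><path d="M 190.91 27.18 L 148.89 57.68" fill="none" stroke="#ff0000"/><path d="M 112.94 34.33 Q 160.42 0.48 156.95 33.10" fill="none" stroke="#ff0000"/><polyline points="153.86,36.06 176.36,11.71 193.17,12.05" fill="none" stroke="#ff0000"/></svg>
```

1 u = 1 mm; y_m = 94.94 − y.

[1] `<path>` quadratic bezier, #ff0000→score S509 F1492: (92.49,80.29) → (112.81,67.26) → (134.46,57.36) → (157.44,50.59) → (181.76,46.96)

[2] `<path>` regular polygon, #ff0000→score S509 F1492: (88.34,56.11) → (71.73,17.09) → (29.48,20.82) → (19.98,62.16) → (56.36,83.97) → (88.34,56.11) (closed)

[3] `<path>` quadratic bezier, #ff0000→score S509 F1492: (152.62,23.99) → (143.26,23.77) → (130.90,21.88) → (115.54,18.34) → (97.17,13.14)

[4] `<path>` line segment, #ff0000→score S509 F1492: (190.91,67.76) → (148.89,37.26)

[5] `<path>` quadratic bezier, #ff0000→score S509 F1492: (112.94,60.61) → (133.50,73.38) → (147.68,77.84) → (155.50,74.00) → (156.95,61.84)

[6] `<polyline>` open polyline, #ff0000→score S509 F1492: (153.86,58.88) → (176.36,83.23) → (193.17,82.89)

(bCNC post)
(Date: synthetic)
G21
G90
G0 X92.49 Y80.29
M4 S509
G01 X112.81 Y67.26 F1492
G01 X134.46 Y57.36 F1492
G01 X157.44 Y50.59 F1492
G01 X181.76 Y46.96 F1492
M5
G0 X88.34 Y56.11
M4 S509
G01 X71.73 Y17.09 F1492
G01 X29.48 Y20.82 F1492
G01 X19.98 Y62.16 F1492
G01 X56.36 Y83.97 F1492
G01 X88.34 Y56.11 F1492
M5
G0 X152.62 Y23.99
M4 S509
G01 X143.26 Y23.77 F1492
G01 X130.90 Y21.88 F1492
G01 X115.54 Y18.34 F1492
G01 X97.17 Y13.14 F1492
M5
G0 X190.91 Y67.76
M4 S509
G01 X148.89 Y37.26 F1492
M5
G0 X112.94 Y60.61
M4 S509
G01 X133.50 Y73.38 F1492
G01 X147.68 Y77.84 F1492
G01 X155.50 Y74.00 F1492
G01 X156.95 Y61.84 F1492
M5
G0 X153.86 Y58.88
M4 S509
G01 X176.36 Y83.23 F1492
G01 X193.17 Y82.89 F1492
M5
G0 X0.00 Y0.00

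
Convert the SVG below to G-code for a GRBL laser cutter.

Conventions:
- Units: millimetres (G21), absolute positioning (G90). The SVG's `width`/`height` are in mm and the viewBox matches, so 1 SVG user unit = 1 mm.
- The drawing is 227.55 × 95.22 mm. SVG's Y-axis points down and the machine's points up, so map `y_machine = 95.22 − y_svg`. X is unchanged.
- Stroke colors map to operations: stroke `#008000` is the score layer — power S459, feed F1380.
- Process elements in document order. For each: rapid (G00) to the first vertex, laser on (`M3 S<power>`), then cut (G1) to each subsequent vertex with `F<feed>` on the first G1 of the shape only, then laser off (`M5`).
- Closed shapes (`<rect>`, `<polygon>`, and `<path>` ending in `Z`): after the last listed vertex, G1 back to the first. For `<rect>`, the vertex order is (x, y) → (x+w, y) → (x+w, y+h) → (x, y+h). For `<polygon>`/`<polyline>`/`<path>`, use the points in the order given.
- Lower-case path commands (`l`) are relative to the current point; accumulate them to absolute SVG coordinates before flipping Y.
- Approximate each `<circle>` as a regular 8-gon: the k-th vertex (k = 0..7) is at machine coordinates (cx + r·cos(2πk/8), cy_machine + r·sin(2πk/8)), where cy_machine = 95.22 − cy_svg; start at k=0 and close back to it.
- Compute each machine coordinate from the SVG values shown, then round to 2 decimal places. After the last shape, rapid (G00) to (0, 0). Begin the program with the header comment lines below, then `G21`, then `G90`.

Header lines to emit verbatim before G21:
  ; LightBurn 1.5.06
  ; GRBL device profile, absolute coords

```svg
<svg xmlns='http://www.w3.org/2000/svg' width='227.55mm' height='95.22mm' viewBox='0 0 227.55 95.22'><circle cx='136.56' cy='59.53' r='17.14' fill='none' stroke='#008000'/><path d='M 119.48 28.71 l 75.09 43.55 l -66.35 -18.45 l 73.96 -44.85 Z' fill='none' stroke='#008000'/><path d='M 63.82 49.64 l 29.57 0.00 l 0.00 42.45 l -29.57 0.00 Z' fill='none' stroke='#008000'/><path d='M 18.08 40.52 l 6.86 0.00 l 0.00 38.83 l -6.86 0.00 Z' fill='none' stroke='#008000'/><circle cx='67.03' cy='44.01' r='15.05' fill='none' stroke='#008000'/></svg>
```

1 u = 1 mm; y_m = 95.22 − y.

[1] `<circle>` circle, #008000→score S459 F1380: (153.70,35.69) → (148.68,47.81) → (136.56,52.83) → (124.44,47.81) → (119.42,35.69) → (124.44,23.57) → (136.56,18.55) → (148.68,23.57) → (153.70,35.69) (closed)

[2] `<path>` closed polygon, #008000→score S459 F1380: (119.48,66.51) → (194.57,22.96) → (128.22,41.41) → (202.18,86.26) → (119.48,66.51) (closed)

[3] `<path>` rectangle, #008000→score S459 F1380: (63.82,45.58) → (93.39,45.58) → (93.39,3.13) → (63.82,3.13) → (63.82,45.58) (closed)

[4] `<path>` rectangle, #008000→score S459 F1380: (18.08,54.70) → (24.94,54.70) → (24.94,15.87) → (18.08,15.87) → (18.08,54.70) (closed)

[5] `<circle>` circle, #008000→score S459 F1380: (82.08,51.21) → (77.67,61.85) → (67.03,66.26) → (56.39,61.85) → (51.98,51.21) → (56.39,40.57) → (67.03,36.16) → (77.67,40.57) → (82.08,51.21) (closed)

; LightBurn 1.5.06
; GRBL device profile, absolute coords
G21
G90
G00 X153.70 Y35.69
M3 S459
G1 X148.68 Y47.81 F1380
G1 X136.56 Y52.83
G1 X124.44 Y47.81
G1 X119.42 Y35.69
G1 X124.44 Y23.57
G1 X136.56 Y18.55
G1 X148.68 Y23.57
G1 X153.70 Y35.69
M5
G00 X119.48 Y66.51
M3 S459
G1 X194.57 Y22.96 F1380
G1 X128.22 Y41.41
G1 X202.18 Y86.26
G1 X119.48 Y66.51
M5
G00 X63.82 Y45.58
M3 S459
G1 X93.39 Y45.58 F1380
G1 X93.39 Y3.13
G1 X63.82 Y3.13
G1 X63.82 Y45.58
M5
G00 X18.08 Y54.70
M3 S459
G1 X24.94 Y54.70 F1380
G1 X24.94 Y15.87
G1 X18.08 Y15.87
G1 X18.08 Y54.70
M5
G00 X82.08 Y51.21
M3 S459
G1 X77.67 Y61.85 F1380
G1 X67.03 Y66.26
G1 X56.39 Y61.85
G1 X51.98 Y51.21
G1 X56.39 Y40.57
G1 X67.03 Y36.16
G1 X77.67 Y40.57
G1 X82.08 Y51.21
M5
G00 X0.00 Y0.00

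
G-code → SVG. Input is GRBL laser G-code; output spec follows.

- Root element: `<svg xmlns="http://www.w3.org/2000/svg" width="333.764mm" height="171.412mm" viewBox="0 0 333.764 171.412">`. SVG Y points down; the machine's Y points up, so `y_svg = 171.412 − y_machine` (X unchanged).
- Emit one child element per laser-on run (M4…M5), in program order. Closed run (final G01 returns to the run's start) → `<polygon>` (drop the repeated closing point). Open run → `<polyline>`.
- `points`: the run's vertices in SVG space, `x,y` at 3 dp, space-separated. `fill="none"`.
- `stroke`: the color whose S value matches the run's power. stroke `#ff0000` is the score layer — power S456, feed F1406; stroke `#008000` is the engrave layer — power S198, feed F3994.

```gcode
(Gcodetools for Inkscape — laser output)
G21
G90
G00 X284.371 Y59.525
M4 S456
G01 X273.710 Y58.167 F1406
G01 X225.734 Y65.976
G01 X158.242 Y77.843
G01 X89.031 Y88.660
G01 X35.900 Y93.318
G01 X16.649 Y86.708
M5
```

y_svg = 171.412 − y_m. Every run uses S456, so all elements get stroke `#ff0000` (score).

[1] open run; points: 284.371,111.887 273.710,113.245 225.734,105.436 158.242,93.569 89.031,82.752 35.900,78.094 16.649,84.704

<svg xmlns="http://www.w3.org/2000/svg" width="333.764mm" height="171.412mm" viewBox="0 0 333.764 171.412">
  <polyline points="284.371,111.887 273.710,113.245 225.734,105.436 158.242,93.569 89.031,82.752 35.900,78.094 16.649,84.704" fill="none" stroke="#ff0000"/>
</svg>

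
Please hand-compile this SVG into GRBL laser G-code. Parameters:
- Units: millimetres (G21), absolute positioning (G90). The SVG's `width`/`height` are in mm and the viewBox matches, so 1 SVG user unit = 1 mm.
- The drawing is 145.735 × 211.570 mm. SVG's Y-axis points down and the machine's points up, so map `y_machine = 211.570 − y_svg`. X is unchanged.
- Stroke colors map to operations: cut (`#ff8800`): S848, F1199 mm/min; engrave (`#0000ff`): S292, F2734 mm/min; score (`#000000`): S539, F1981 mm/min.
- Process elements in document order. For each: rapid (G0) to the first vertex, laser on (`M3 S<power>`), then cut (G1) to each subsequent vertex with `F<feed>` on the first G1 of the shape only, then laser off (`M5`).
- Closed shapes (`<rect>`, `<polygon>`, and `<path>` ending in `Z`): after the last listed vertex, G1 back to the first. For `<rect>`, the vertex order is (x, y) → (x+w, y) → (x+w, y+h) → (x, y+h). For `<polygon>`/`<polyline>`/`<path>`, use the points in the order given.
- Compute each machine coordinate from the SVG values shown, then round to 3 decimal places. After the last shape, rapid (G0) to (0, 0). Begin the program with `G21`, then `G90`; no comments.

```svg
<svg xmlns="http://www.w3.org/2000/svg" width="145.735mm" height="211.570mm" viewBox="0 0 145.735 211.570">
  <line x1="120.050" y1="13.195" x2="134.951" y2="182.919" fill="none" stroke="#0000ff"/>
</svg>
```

G21
G90
G0 X120.050 Y198.375
M3 S292
G1 X134.951 Y28.651 F2734
M5
G0 X0.000 Y0.000

viewBox `0 0 145.735 211.570` with mm width/height → 1 unit = 1 mm. Flip: y_m = 211.570 − y_svg.

**Shape 1** — `<line>` line segment, stroke `#0000ff` → engrave (S292, F2734). Machine vertices: (120.050,198.375) → (134.951,28.651). Open path.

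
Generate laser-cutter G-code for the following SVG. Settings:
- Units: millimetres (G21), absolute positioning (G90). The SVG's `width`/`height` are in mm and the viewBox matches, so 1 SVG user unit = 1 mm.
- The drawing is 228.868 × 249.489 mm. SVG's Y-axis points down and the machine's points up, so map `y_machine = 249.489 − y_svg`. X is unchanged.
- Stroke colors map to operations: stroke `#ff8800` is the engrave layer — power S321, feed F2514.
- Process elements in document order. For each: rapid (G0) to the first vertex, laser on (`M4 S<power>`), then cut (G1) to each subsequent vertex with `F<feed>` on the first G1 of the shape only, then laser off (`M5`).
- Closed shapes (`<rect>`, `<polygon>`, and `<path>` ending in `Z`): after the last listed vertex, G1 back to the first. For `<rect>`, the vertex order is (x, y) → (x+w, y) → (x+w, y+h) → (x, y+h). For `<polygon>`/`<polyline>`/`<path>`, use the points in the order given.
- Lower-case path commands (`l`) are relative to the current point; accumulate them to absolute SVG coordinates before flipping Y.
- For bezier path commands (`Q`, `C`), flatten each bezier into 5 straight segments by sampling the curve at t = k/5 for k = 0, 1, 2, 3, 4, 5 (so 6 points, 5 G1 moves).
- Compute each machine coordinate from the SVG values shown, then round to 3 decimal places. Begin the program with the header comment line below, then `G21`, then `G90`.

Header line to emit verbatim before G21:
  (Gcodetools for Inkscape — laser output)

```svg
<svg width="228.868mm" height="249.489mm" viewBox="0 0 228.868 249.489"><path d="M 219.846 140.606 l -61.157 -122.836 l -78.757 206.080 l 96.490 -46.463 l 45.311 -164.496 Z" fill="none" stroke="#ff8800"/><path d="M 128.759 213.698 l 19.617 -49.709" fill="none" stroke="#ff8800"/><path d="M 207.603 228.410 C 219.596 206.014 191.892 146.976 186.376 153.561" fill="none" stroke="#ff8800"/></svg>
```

(Gcodetools for Inkscape — laser output)
G21
G90
G0 X219.846 Y108.883
M4 S321
G1 X158.689 Y231.719 F2514
G1 X79.932 Y25.639
G1 X176.422 Y72.102
G1 X221.733 Y236.598
G1 X219.846 Y108.883
M5
G0 X128.759 Y35.791
M4 S321
G1 X148.376 Y85.500 F2514
M5
G0 X207.603 Y21.079
M4 S321
G1 X210.530 Y38.096 F2514
G1 X206.901 Y58.997
G1 X199.685 Y78.876
G1 X191.853 Y92.822
G1 X186.376 Y95.928
M5

viewBox `0 0 228.868 249.489` with mm width/height → 1 unit = 1 mm. Flip: y_m = 249.489 − y_svg.

**Shape 1** — `<path>` closed polygon, stroke `#ff8800` → engrave (S321, F2514). Machine vertices: (219.846,108.883) → (158.689,231.719) → (79.932,25.639) → (176.422,72.102) → (221.733,236.598) → (219.846,108.883). Closed: final G1 returns to the first vertex.

**Shape 2** — `<path>` line segment, stroke `#ff8800` → engrave (S321, F2514). Machine vertices: (128.759,35.791) → (148.376,85.500). Open path.

**Shape 3** — `<path>` cubic bezier, stroke `#ff8800` → engrave (S321, F2514). Control points (SVG): P0=(207.603,228.410), P1=(219.596,206.014), P2=(191.892,146.976), P3=(186.376,153.561); sampled at t=k/5. Machine vertices: (207.603,21.079) → (210.530,38.096) → (206.901,58.997) → (199.685,78.876) → (191.853,92.822) → (186.376,95.928). Open path.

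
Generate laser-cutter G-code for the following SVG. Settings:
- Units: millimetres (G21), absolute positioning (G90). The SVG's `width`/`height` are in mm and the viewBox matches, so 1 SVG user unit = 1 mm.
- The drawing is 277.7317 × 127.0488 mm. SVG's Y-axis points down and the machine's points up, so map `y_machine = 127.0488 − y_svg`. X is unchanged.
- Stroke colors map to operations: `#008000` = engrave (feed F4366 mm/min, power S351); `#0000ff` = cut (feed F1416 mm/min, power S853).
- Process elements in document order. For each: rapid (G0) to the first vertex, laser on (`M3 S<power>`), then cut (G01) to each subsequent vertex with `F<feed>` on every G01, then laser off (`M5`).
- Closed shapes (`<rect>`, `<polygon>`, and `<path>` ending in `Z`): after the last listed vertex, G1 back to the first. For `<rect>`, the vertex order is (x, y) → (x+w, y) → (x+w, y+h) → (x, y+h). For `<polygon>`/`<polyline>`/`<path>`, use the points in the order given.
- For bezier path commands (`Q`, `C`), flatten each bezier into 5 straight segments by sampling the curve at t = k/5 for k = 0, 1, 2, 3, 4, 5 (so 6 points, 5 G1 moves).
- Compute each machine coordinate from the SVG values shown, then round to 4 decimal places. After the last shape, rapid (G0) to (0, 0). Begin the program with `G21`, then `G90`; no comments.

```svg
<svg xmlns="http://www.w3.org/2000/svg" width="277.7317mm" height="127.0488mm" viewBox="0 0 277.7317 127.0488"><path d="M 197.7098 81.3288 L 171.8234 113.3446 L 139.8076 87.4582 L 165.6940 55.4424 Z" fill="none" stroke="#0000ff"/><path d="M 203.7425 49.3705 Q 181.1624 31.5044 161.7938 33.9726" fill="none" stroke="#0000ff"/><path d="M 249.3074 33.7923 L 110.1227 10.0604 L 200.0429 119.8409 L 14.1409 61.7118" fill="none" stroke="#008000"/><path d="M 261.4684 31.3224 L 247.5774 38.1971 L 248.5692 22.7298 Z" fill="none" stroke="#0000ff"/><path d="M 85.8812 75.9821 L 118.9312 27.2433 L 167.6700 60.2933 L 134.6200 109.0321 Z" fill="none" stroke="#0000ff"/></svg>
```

1 u = 1 mm; y_m = 127.0488 − y.

[1] `<path>` regular polygon, #0000ff→cut S853 F1416: (197.7098,45.7200) → (171.8234,13.7042) → (139.8076,39.5906) → (165.6940,71.6064) → (197.7098,45.7200) (closed)

[2] `<path>` quadratic bezier, #0000ff→cut S853 F1416: (203.7425,77.6783) → (194.8389,84.0114) → (186.1923,88.7177) → (177.8025,91.7973) → (169.6697,93.2501) → (161.7938,93.0762)

[3] `<path>` open polyline, #008000→engrave S351 F4366: (249.3074,93.2565) → (110.1227,116.9884) → (200.0429,7.2079) → (14.1409,65.3370)

[4] `<path>` regular polygon, #0000ff→cut S853 F1416: (261.4684,95.7264) → (247.5774,88.8517) → (248.5692,104.3190) → (261.4684,95.7264) (closed)

[5] `<path>` regular polygon, #0000ff→cut S853 F1416: (85.8812,51.0667) → (118.9312,99.8055) → (167.6700,66.7555) → (134.6200,18.0167) → (85.8812,51.0667) (closed)

G21
G90
G0 X197.7098 Y45.7200
M3 S853
G01 X171.8234 Y13.7042 F1416
G01 X139.8076 Y39.5906 F1416
G01 X165.6940 Y71.6064 F1416
G01 X197.7098 Y45.7200 F1416
M5
G0 X203.7425 Y77.6783
M3 S853
G01 X194.8389 Y84.0114 F1416
G01 X186.1923 Y88.7177 F1416
G01 X177.8025 Y91.7973 F1416
G01 X169.6697 Y93.2501 F1416
G01 X161.7938 Y93.0762 F1416
M5
G0 X249.3074 Y93.2565
M3 S351
G01 X110.1227 Y116.9884 F4366
G01 X200.0429 Y7.2079 F4366
G01 X14.1409 Y65.3370 F4366
M5
G0 X261.4684 Y95.7264
M3 S853
G01 X247.5774 Y88.8517 F1416
G01 X248.5692 Y104.3190 F1416
G01 X261.4684 Y95.7264 F1416
M5
G0 X85.8812 Y51.0667
M3 S853
G01 X118.9312 Y99.8055 F1416
G01 X167.6700 Y66.7555 F1416
G01 X134.6200 Y18.0167 F1416
G01 X85.8812 Y51.0667 F1416
M5
G0 X0.0000 Y0.0000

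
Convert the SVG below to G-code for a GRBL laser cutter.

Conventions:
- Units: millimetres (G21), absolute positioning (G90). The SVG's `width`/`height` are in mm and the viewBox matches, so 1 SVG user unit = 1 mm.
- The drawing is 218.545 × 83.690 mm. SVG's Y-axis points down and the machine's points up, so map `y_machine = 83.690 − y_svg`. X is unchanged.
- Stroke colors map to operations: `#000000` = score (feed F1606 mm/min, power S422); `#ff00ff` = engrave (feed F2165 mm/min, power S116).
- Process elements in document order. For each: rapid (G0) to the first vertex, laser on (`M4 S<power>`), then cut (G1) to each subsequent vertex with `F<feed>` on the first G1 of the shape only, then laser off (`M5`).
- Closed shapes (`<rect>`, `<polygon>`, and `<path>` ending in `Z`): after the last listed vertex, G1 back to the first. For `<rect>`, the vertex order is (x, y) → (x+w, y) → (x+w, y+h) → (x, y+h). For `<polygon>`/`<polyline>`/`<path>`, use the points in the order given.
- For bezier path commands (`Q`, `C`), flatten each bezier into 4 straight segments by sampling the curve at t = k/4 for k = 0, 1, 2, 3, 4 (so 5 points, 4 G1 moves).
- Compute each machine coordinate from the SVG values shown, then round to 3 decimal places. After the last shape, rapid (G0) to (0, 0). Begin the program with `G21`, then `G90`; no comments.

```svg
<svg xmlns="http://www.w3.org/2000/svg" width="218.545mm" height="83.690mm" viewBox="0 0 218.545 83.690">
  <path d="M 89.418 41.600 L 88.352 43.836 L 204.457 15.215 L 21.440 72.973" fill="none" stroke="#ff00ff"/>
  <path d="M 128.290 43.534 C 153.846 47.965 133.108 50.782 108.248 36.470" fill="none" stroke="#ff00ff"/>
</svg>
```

1 u = 1 mm; y_m = 83.690 − y.

[1] `<path>` open polyline, #ff00ff→engrave S116 F2165: (89.418,42.090) → (88.352,39.854) → (204.457,68.475) → (21.440,10.717)

[2] `<path>` cubic bezier, #ff00ff→engrave S116 F2165: (128.290,40.156) → (139.436,37.378) → (137.175,36.659) → (125.461,39.455) → (108.248,47.220)

G21
G90
G0 X89.418 Y42.090
M4 S116
G1 X88.352 Y39.854 F2165
G1 X204.457 Y68.475
G1 X21.440 Y10.717
M5
G0 X128.290 Y40.156
M4 S116
G1 X139.436 Y37.378 F2165
G1 X137.175 Y36.659
G1 X125.461 Y39.455
G1 X108.248 Y47.220
M5
G0 X0.000 Y0.000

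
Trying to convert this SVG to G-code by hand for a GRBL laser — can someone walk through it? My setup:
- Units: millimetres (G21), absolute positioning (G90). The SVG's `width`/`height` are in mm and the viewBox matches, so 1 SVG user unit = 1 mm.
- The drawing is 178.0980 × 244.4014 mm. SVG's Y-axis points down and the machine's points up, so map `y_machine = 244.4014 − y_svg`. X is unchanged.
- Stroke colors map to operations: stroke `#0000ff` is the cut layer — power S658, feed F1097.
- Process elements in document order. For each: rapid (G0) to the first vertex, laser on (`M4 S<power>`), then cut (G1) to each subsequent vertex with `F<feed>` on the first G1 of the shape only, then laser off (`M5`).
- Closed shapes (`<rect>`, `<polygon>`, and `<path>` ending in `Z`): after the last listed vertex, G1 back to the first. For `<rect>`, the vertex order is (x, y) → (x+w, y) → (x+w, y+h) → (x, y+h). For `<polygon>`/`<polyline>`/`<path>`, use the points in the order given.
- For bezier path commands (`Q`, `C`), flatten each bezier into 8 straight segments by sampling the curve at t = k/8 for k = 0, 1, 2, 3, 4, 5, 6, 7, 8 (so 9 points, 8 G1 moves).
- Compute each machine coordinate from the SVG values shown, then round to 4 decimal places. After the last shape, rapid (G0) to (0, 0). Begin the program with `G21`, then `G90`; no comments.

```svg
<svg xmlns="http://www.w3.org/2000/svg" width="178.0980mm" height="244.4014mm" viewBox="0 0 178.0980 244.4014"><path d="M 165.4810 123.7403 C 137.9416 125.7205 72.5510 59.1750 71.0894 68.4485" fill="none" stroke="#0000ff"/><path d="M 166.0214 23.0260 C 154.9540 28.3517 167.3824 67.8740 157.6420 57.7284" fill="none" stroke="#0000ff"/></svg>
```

1 u = 1 mm; y_m = 244.4014 − y.

[1] `<path>` cubic bezier, #0000ff→cut S658 F1097: (165.4810,120.6611) → (153.5782,122.8487) → (139.3197,129.7691) → (123.8980,139.7307) → (108.5060,151.0420) → (94.3364,162.0114) → (82.5820,170.9473) → (74.4354,176.1584) → (71.0894,175.9529)

[2] `<path>` cubic bezier, #0000ff→cut S658 F1097: (166.0214,221.3754) → (162.8833,217.9391) → (161.4128,212.2796) → (161.0748,205.3798) → (161.3341,198.2225) → (161.6556,191.7903) → (161.5042,187.0661) → (160.3447,185.0328) → (157.6420,186.6730)

G21
G90
G0 X165.4810 Y120.6611
M4 S658
G1 X153.5782 Y122.8487 F1097
G1 X139.3197 Y129.7691
G1 X123.8980 Y139.7307
G1 X108.5060 Y151.0420
G1 X94.3364 Y162.0114
G1 X82.5820 Y170.9473
G1 X74.4354 Y176.1584
G1 X71.0894 Y175.9529
M5
G0 X166.0214 Y221.3754
M4 S658
G1 X162.8833 Y217.9391 F1097
G1 X161.4128 Y212.2796
G1 X161.0748 Y205.3798
G1 X161.3341 Y198.2225
G1 X161.6556 Y191.7903
G1 X161.5042 Y187.0661
G1 X160.3447 Y185.0328
G1 X157.6420 Y186.6730
M5
G0 X0.0000 Y0.0000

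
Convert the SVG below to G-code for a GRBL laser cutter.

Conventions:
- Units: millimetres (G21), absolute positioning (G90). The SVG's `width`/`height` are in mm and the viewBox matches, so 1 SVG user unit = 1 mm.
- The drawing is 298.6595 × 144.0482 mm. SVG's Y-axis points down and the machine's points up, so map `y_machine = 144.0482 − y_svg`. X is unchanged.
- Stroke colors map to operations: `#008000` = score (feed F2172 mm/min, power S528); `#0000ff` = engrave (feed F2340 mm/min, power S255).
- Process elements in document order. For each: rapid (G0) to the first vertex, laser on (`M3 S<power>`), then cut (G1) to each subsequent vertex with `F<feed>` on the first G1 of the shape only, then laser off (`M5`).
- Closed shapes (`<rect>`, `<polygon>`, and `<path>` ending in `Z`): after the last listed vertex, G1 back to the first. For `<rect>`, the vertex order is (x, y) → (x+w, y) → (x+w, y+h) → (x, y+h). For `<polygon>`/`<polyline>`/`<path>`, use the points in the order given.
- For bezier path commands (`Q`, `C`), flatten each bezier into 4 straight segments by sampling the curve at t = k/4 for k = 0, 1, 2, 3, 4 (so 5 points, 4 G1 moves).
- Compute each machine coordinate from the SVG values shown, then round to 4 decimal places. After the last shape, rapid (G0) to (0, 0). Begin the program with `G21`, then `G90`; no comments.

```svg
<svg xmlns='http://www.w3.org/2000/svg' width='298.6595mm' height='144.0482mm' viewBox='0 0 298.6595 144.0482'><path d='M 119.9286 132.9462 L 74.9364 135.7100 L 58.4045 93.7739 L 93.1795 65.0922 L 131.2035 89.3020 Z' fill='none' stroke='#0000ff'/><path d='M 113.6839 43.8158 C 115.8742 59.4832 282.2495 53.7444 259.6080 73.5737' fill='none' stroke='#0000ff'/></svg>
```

1 u = 1 mm; y_m = 144.0482 − y.

[1] `<path>` regular polygon, #0000ff→engrave S255 F2340: (119.9286,11.1020) → (74.9364,8.3382) → (58.4045,50.2743) → (93.1795,78.9560) → (131.2035,54.7462) → (119.9286,11.1020) (closed)

[2] `<path>` cubic bezier, #0000ff→engrave S255 F2340: (113.6839,100.2324) → (140.5925,91.7615) → (195.9579,86.9142) → (246.6673,81.2864) → (259.6080,70.4745)

G21
G90
G0 X119.9286 Y11.1020
M3 S255
G1 X74.9364 Y8.3382 F2340
G1 X58.4045 Y50.2743
G1 X93.1795 Y78.9560
G1 X131.2035 Y54.7462
G1 X119.9286 Y11.1020
M5
G0 X113.6839 Y100.2324
M3 S255
G1 X140.5925 Y91.7615 F2340
G1 X195.9579 Y86.9142
G1 X246.6673 Y81.2864
G1 X259.6080 Y70.4745
M5
G0 X0.0000 Y0.0000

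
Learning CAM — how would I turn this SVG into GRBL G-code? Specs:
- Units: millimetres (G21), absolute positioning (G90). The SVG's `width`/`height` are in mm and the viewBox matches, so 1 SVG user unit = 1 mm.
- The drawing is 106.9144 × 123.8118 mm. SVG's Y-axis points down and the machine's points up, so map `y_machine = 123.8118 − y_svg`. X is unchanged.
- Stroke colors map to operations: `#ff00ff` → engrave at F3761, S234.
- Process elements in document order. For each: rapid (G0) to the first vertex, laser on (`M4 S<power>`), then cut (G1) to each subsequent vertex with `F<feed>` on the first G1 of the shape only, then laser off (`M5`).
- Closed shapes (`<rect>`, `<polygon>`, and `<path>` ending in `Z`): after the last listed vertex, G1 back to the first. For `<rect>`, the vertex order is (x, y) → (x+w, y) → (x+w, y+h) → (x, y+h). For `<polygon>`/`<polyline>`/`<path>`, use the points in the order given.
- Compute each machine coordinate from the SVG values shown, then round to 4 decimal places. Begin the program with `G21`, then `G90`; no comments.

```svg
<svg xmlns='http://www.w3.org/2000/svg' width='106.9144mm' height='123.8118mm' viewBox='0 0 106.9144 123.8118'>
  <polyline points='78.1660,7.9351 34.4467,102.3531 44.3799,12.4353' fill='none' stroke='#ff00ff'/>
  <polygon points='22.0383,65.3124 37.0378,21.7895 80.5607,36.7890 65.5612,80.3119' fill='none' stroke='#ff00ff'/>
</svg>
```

1 u = 1 mm; y_m = 123.8118 − y.

[1] `<polyline>` open polyline, #ff00ff→engrave S234 F3761: (78.1660,115.8767) → (34.4467,21.4587) → (44.3799,111.3765)

[2] `<polygon>` regular polygon, #ff00ff→engrave S234 F3761: (22.0383,58.4994) → (37.0378,102.0223) → (80.5607,87.0228) → (65.5612,43.4999) → (22.0383,58.4994) (closed)

G21
G90
G0 X78.1660 Y115.8767
M4 S234
G1 X34.4467 Y21.4587 F3761
G1 X44.3799 Y111.3765
M5
G0 X22.0383 Y58.4994
M4 S234
G1 X37.0378 Y102.0223 F3761
G1 X80.5607 Y87.0228
G1 X65.5612 Y43.4999
G1 X22.0383 Y58.4994
M5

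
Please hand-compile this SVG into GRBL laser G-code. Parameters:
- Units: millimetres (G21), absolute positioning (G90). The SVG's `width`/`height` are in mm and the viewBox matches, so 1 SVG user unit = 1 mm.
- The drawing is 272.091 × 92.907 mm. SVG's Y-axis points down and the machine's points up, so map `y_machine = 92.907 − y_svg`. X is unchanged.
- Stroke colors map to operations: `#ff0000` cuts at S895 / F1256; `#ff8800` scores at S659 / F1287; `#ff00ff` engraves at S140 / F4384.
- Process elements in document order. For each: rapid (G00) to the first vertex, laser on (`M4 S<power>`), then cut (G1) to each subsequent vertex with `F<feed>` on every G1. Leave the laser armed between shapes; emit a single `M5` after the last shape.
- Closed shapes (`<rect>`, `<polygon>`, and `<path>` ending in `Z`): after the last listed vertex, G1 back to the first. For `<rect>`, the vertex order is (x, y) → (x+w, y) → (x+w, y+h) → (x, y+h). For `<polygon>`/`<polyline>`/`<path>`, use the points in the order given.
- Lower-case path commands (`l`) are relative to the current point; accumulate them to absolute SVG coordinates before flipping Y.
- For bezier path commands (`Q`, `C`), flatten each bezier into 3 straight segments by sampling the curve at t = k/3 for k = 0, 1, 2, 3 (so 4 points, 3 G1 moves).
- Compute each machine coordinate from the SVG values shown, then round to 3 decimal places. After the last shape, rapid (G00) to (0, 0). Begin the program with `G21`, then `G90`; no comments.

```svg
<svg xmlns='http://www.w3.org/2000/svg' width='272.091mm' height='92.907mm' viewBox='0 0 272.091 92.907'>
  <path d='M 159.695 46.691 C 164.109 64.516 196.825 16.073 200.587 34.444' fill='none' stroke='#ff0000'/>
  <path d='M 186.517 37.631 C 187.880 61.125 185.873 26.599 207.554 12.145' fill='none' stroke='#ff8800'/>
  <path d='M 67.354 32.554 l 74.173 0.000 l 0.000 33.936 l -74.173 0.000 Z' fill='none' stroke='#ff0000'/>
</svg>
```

Since the viewBox matches the mm dimensions, user units are millimetres directly. The only transform is the Y-flip y_m = 92.907 − y_svg.

Shape 1 is a cubic bezier drawn with `<path>`. Its stroke #ff0000 means cut at S895, F1256. After flipping Y the toolpath is (159.695,46.216) → (171.422,45.551) → (189.294,59.492) → (200.587,58.463).

Shape 2 is a cubic bezier drawn with `<path>`. Its stroke #ff8800 means score at S659, F1287. After flipping Y the toolpath is (186.517,55.276) → (187.759,48.230) → (192.767,62.510) → (207.554,80.762).

Shape 3 is a rectangle drawn with `<path>`. Its stroke #ff0000 means cut at S895, F1256. After flipping Y the toolpath is (67.354,60.353) → (141.527,60.353) → (141.527,26.417) → (67.354,26.417) → (67.354,60.353), returning to the start.

G21
G90
G00 X159.695 Y46.216
M4 S895
G1 X171.422 Y45.551 F1256
G1 X189.294 Y59.492 F1256
G1 X200.587 Y58.463 F1256
G00 X186.517 Y55.276
M4 S659
G1 X187.759 Y48.230 F1287
G1 X192.767 Y62.510 F1287
G1 X207.554 Y80.762 F1287
G00 X67.354 Y60.353
M4 S895
G1 X141.527 Y60.353 F1256
G1 X141.527 Y26.417 F1256
G1 X67.354 Y26.417 F1256
G1 X67.354 Y60.353 F1256
M5
G00 X0.000 Y0.000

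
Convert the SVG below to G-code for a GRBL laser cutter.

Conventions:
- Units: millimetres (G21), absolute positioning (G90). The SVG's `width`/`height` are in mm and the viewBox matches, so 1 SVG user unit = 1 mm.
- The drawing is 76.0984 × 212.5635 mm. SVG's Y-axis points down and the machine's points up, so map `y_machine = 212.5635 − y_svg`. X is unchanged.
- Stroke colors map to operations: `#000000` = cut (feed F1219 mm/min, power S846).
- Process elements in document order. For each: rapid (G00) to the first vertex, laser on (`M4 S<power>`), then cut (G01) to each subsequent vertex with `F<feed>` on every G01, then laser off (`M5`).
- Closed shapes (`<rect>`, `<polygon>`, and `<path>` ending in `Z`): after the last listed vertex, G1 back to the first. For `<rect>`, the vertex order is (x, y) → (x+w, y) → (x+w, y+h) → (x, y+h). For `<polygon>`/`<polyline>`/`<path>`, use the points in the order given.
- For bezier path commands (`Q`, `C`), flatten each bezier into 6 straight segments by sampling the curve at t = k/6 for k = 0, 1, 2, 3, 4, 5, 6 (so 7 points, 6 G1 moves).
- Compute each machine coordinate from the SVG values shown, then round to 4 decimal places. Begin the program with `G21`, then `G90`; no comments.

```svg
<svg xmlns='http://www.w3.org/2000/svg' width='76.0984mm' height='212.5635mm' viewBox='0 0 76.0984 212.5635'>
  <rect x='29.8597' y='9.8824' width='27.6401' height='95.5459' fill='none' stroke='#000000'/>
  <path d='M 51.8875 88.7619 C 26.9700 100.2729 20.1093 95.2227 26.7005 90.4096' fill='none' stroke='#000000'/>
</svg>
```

G21
G90
G00 X29.8597 Y202.6811
M4 S846
G01 X57.4998 Y202.6811 F1219
G01 X57.4998 Y107.1352 F1219
G01 X29.8597 Y107.1352 F1219
G01 X29.8597 Y202.6811 F1219
M5
G00 X51.8875 Y123.8016
M4 S846
G01 X40.9122 Y119.3484 F1219
G01 X32.8184 Y117.1888 F1219
G01 X27.4782 Y116.8562 F1219
G01 X24.7638 Y117.8839 F1219
G01 X24.5472 Y119.8054 F1219
G01 X26.7005 Y122.1539 F1219
M5

1 u = 1 mm; y_m = 212.5635 − y.

[1] `<rect>` rectangle, #000000→cut S846 F1219: (29.8597,202.6811) → (57.4998,202.6811) → (57.4998,107.1352) → (29.8597,107.1352) → (29.8597,202.6811) (closed)

[2] `<path>` cubic bezier, #000000→cut S846 F1219: (51.8875,123.8016) → (40.9122,119.3484) → (32.8184,117.1888) → (27.4782,116.8562) → (24.7638,117.8839) → (24.5472,119.8054) → (26.7005,122.1539)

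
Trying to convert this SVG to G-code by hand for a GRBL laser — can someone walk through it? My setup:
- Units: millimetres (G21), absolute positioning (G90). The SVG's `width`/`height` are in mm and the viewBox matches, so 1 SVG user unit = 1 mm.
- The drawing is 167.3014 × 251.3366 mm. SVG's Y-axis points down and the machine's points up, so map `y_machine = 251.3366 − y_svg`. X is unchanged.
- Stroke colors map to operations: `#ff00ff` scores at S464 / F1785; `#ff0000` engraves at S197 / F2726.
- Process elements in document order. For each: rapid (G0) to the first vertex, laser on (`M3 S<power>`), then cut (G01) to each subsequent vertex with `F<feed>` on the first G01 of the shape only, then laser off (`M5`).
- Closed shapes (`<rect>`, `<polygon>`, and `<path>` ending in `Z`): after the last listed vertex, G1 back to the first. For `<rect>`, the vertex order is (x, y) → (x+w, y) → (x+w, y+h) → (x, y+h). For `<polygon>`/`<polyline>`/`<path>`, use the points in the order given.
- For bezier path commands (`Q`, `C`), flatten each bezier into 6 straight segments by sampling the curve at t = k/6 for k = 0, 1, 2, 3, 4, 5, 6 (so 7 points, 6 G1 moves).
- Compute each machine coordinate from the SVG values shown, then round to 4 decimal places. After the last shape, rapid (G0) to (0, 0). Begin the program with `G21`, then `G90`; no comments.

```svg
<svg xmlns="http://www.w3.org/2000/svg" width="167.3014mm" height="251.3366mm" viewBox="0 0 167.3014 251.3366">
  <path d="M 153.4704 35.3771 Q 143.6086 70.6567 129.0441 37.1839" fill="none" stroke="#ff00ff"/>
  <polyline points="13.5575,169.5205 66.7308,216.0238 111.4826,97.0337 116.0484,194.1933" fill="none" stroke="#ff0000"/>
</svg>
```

G21
G90
G0 X153.4704 Y215.9595
M3 S464
G01 X150.0525 Y206.1094 F1785
G01 X146.3733 Y200.0789
G01 X142.4329 Y197.8680
G01 X138.2312 Y199.4767
G01 X133.7683 Y204.9049
G01 X129.0441 Y214.1527
M5
G0 X13.5575 Y81.8161
M3 S197
G01 X66.7308 Y35.3128 F2726
G01 X111.4826 Y154.3029
G01 X116.0484 Y57.1433
M5
G0 X0.0000 Y0.0000

Since the viewBox matches the mm dimensions, user units are millimetres directly. The only transform is the Y-flip y_m = 251.3366 − y_svg.

Shape 1 is a quadratic bezier drawn with `<path>`. Its stroke #ff00ff means score at S464, F1785. After flipping Y the toolpath is (153.4704,215.9595) → (150.0525,206.1094) → (146.3733,200.0789) → (142.4329,197.8680) → (138.2312,199.4767) → (133.7683,204.9049) → (129.0441,214.1527).

Shape 2 is a open polyline drawn with `<polyline>`. Its stroke #ff0000 means engrave at S197, F2726. After flipping Y the toolpath is (13.5575,81.8161) → (66.7308,35.3128) → (111.4826,154.3029) → (116.0484,57.1433).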